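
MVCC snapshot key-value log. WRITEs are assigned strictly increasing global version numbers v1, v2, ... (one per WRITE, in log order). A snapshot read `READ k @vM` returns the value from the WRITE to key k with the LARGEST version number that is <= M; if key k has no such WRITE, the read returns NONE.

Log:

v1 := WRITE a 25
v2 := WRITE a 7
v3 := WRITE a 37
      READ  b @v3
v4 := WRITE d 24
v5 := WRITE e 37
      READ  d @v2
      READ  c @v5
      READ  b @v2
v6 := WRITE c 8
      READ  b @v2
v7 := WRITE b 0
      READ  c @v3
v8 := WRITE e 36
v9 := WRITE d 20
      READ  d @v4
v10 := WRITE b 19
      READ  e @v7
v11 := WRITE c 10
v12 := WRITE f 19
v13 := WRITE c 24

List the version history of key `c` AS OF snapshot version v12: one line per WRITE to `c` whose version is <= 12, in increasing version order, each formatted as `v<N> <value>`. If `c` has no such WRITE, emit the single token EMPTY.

Scan writes for key=c with version <= 12:
  v1 WRITE a 25 -> skip
  v2 WRITE a 7 -> skip
  v3 WRITE a 37 -> skip
  v4 WRITE d 24 -> skip
  v5 WRITE e 37 -> skip
  v6 WRITE c 8 -> keep
  v7 WRITE b 0 -> skip
  v8 WRITE e 36 -> skip
  v9 WRITE d 20 -> skip
  v10 WRITE b 19 -> skip
  v11 WRITE c 10 -> keep
  v12 WRITE f 19 -> skip
  v13 WRITE c 24 -> drop (> snap)
Collected: [(6, 8), (11, 10)]

Answer: v6 8
v11 10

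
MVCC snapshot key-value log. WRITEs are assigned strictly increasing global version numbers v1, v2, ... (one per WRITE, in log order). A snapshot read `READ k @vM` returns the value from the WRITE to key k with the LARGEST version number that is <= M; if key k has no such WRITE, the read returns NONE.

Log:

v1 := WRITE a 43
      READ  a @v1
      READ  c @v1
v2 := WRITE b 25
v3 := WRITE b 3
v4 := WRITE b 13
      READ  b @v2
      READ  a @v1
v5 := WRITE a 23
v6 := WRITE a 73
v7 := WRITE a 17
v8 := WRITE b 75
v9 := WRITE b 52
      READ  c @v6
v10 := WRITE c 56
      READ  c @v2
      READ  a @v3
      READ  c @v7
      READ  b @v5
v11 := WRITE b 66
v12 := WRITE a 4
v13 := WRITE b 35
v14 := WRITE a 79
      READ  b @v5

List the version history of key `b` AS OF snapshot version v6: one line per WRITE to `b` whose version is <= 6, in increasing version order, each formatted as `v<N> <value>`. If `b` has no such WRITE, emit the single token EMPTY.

Answer: v2 25
v3 3
v4 13

Derivation:
Scan writes for key=b with version <= 6:
  v1 WRITE a 43 -> skip
  v2 WRITE b 25 -> keep
  v3 WRITE b 3 -> keep
  v4 WRITE b 13 -> keep
  v5 WRITE a 23 -> skip
  v6 WRITE a 73 -> skip
  v7 WRITE a 17 -> skip
  v8 WRITE b 75 -> drop (> snap)
  v9 WRITE b 52 -> drop (> snap)
  v10 WRITE c 56 -> skip
  v11 WRITE b 66 -> drop (> snap)
  v12 WRITE a 4 -> skip
  v13 WRITE b 35 -> drop (> snap)
  v14 WRITE a 79 -> skip
Collected: [(2, 25), (3, 3), (4, 13)]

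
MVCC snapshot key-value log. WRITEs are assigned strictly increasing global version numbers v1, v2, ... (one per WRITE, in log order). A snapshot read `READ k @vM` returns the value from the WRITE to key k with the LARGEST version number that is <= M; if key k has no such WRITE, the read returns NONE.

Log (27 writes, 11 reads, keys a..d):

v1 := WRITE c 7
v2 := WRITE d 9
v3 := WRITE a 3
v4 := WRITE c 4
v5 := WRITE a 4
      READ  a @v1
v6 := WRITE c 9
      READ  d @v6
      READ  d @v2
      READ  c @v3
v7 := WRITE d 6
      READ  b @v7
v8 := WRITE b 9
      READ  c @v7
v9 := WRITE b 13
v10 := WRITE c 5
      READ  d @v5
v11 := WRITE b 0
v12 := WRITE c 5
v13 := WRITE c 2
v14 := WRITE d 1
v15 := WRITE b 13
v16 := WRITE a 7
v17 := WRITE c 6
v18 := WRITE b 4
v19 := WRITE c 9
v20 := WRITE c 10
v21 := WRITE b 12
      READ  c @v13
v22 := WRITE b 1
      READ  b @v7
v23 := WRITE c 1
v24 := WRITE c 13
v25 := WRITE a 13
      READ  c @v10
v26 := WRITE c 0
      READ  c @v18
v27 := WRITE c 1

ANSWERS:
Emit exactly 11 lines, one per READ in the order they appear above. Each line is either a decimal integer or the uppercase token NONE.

Answer: NONE
9
9
7
NONE
9
9
2
NONE
5
6

Derivation:
v1: WRITE c=7  (c history now [(1, 7)])
v2: WRITE d=9  (d history now [(2, 9)])
v3: WRITE a=3  (a history now [(3, 3)])
v4: WRITE c=4  (c history now [(1, 7), (4, 4)])
v5: WRITE a=4  (a history now [(3, 3), (5, 4)])
READ a @v1: history=[(3, 3), (5, 4)] -> no version <= 1 -> NONE
v6: WRITE c=9  (c history now [(1, 7), (4, 4), (6, 9)])
READ d @v6: history=[(2, 9)] -> pick v2 -> 9
READ d @v2: history=[(2, 9)] -> pick v2 -> 9
READ c @v3: history=[(1, 7), (4, 4), (6, 9)] -> pick v1 -> 7
v7: WRITE d=6  (d history now [(2, 9), (7, 6)])
READ b @v7: history=[] -> no version <= 7 -> NONE
v8: WRITE b=9  (b history now [(8, 9)])
READ c @v7: history=[(1, 7), (4, 4), (6, 9)] -> pick v6 -> 9
v9: WRITE b=13  (b history now [(8, 9), (9, 13)])
v10: WRITE c=5  (c history now [(1, 7), (4, 4), (6, 9), (10, 5)])
READ d @v5: history=[(2, 9), (7, 6)] -> pick v2 -> 9
v11: WRITE b=0  (b history now [(8, 9), (9, 13), (11, 0)])
v12: WRITE c=5  (c history now [(1, 7), (4, 4), (6, 9), (10, 5), (12, 5)])
v13: WRITE c=2  (c history now [(1, 7), (4, 4), (6, 9), (10, 5), (12, 5), (13, 2)])
v14: WRITE d=1  (d history now [(2, 9), (7, 6), (14, 1)])
v15: WRITE b=13  (b history now [(8, 9), (9, 13), (11, 0), (15, 13)])
v16: WRITE a=7  (a history now [(3, 3), (5, 4), (16, 7)])
v17: WRITE c=6  (c history now [(1, 7), (4, 4), (6, 9), (10, 5), (12, 5), (13, 2), (17, 6)])
v18: WRITE b=4  (b history now [(8, 9), (9, 13), (11, 0), (15, 13), (18, 4)])
v19: WRITE c=9  (c history now [(1, 7), (4, 4), (6, 9), (10, 5), (12, 5), (13, 2), (17, 6), (19, 9)])
v20: WRITE c=10  (c history now [(1, 7), (4, 4), (6, 9), (10, 5), (12, 5), (13, 2), (17, 6), (19, 9), (20, 10)])
v21: WRITE b=12  (b history now [(8, 9), (9, 13), (11, 0), (15, 13), (18, 4), (21, 12)])
READ c @v13: history=[(1, 7), (4, 4), (6, 9), (10, 5), (12, 5), (13, 2), (17, 6), (19, 9), (20, 10)] -> pick v13 -> 2
v22: WRITE b=1  (b history now [(8, 9), (9, 13), (11, 0), (15, 13), (18, 4), (21, 12), (22, 1)])
READ b @v7: history=[(8, 9), (9, 13), (11, 0), (15, 13), (18, 4), (21, 12), (22, 1)] -> no version <= 7 -> NONE
v23: WRITE c=1  (c history now [(1, 7), (4, 4), (6, 9), (10, 5), (12, 5), (13, 2), (17, 6), (19, 9), (20, 10), (23, 1)])
v24: WRITE c=13  (c history now [(1, 7), (4, 4), (6, 9), (10, 5), (12, 5), (13, 2), (17, 6), (19, 9), (20, 10), (23, 1), (24, 13)])
v25: WRITE a=13  (a history now [(3, 3), (5, 4), (16, 7), (25, 13)])
READ c @v10: history=[(1, 7), (4, 4), (6, 9), (10, 5), (12, 5), (13, 2), (17, 6), (19, 9), (20, 10), (23, 1), (24, 13)] -> pick v10 -> 5
v26: WRITE c=0  (c history now [(1, 7), (4, 4), (6, 9), (10, 5), (12, 5), (13, 2), (17, 6), (19, 9), (20, 10), (23, 1), (24, 13), (26, 0)])
READ c @v18: history=[(1, 7), (4, 4), (6, 9), (10, 5), (12, 5), (13, 2), (17, 6), (19, 9), (20, 10), (23, 1), (24, 13), (26, 0)] -> pick v17 -> 6
v27: WRITE c=1  (c history now [(1, 7), (4, 4), (6, 9), (10, 5), (12, 5), (13, 2), (17, 6), (19, 9), (20, 10), (23, 1), (24, 13), (26, 0), (27, 1)])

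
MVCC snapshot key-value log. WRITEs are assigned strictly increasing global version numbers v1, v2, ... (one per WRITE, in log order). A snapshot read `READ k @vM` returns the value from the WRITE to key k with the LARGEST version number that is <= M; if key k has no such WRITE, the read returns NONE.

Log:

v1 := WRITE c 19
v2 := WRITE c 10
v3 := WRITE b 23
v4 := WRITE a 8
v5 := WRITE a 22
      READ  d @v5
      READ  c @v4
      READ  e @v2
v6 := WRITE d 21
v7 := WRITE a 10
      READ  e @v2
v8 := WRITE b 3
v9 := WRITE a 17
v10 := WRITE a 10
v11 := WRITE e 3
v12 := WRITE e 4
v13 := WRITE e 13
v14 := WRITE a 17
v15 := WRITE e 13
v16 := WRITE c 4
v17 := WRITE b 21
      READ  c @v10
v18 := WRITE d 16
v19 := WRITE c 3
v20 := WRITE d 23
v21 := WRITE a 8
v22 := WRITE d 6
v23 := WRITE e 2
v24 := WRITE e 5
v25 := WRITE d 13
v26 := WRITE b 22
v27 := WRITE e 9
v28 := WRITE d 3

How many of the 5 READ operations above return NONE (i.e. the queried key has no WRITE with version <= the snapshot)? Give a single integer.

Answer: 3

Derivation:
v1: WRITE c=19  (c history now [(1, 19)])
v2: WRITE c=10  (c history now [(1, 19), (2, 10)])
v3: WRITE b=23  (b history now [(3, 23)])
v4: WRITE a=8  (a history now [(4, 8)])
v5: WRITE a=22  (a history now [(4, 8), (5, 22)])
READ d @v5: history=[] -> no version <= 5 -> NONE
READ c @v4: history=[(1, 19), (2, 10)] -> pick v2 -> 10
READ e @v2: history=[] -> no version <= 2 -> NONE
v6: WRITE d=21  (d history now [(6, 21)])
v7: WRITE a=10  (a history now [(4, 8), (5, 22), (7, 10)])
READ e @v2: history=[] -> no version <= 2 -> NONE
v8: WRITE b=3  (b history now [(3, 23), (8, 3)])
v9: WRITE a=17  (a history now [(4, 8), (5, 22), (7, 10), (9, 17)])
v10: WRITE a=10  (a history now [(4, 8), (5, 22), (7, 10), (9, 17), (10, 10)])
v11: WRITE e=3  (e history now [(11, 3)])
v12: WRITE e=4  (e history now [(11, 3), (12, 4)])
v13: WRITE e=13  (e history now [(11, 3), (12, 4), (13, 13)])
v14: WRITE a=17  (a history now [(4, 8), (5, 22), (7, 10), (9, 17), (10, 10), (14, 17)])
v15: WRITE e=13  (e history now [(11, 3), (12, 4), (13, 13), (15, 13)])
v16: WRITE c=4  (c history now [(1, 19), (2, 10), (16, 4)])
v17: WRITE b=21  (b history now [(3, 23), (8, 3), (17, 21)])
READ c @v10: history=[(1, 19), (2, 10), (16, 4)] -> pick v2 -> 10
v18: WRITE d=16  (d history now [(6, 21), (18, 16)])
v19: WRITE c=3  (c history now [(1, 19), (2, 10), (16, 4), (19, 3)])
v20: WRITE d=23  (d history now [(6, 21), (18, 16), (20, 23)])
v21: WRITE a=8  (a history now [(4, 8), (5, 22), (7, 10), (9, 17), (10, 10), (14, 17), (21, 8)])
v22: WRITE d=6  (d history now [(6, 21), (18, 16), (20, 23), (22, 6)])
v23: WRITE e=2  (e history now [(11, 3), (12, 4), (13, 13), (15, 13), (23, 2)])
v24: WRITE e=5  (e history now [(11, 3), (12, 4), (13, 13), (15, 13), (23, 2), (24, 5)])
v25: WRITE d=13  (d history now [(6, 21), (18, 16), (20, 23), (22, 6), (25, 13)])
v26: WRITE b=22  (b history now [(3, 23), (8, 3), (17, 21), (26, 22)])
v27: WRITE e=9  (e history now [(11, 3), (12, 4), (13, 13), (15, 13), (23, 2), (24, 5), (27, 9)])
v28: WRITE d=3  (d history now [(6, 21), (18, 16), (20, 23), (22, 6), (25, 13), (28, 3)])
Read results in order: ['NONE', '10', 'NONE', 'NONE', '10']
NONE count = 3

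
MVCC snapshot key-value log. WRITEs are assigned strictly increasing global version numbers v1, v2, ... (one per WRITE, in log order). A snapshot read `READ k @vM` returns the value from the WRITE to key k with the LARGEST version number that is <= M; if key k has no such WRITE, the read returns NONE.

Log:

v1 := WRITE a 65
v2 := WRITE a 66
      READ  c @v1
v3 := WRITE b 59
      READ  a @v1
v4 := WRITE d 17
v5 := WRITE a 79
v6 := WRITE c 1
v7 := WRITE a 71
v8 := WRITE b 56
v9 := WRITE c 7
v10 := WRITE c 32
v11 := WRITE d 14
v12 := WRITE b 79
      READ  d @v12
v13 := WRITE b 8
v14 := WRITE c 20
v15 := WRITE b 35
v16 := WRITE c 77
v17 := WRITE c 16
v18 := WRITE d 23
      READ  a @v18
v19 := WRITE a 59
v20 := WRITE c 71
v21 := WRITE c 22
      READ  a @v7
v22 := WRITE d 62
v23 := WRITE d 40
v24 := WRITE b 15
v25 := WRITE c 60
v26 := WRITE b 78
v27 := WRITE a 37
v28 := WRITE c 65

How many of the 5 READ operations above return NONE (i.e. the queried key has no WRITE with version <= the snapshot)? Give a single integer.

Answer: 1

Derivation:
v1: WRITE a=65  (a history now [(1, 65)])
v2: WRITE a=66  (a history now [(1, 65), (2, 66)])
READ c @v1: history=[] -> no version <= 1 -> NONE
v3: WRITE b=59  (b history now [(3, 59)])
READ a @v1: history=[(1, 65), (2, 66)] -> pick v1 -> 65
v4: WRITE d=17  (d history now [(4, 17)])
v5: WRITE a=79  (a history now [(1, 65), (2, 66), (5, 79)])
v6: WRITE c=1  (c history now [(6, 1)])
v7: WRITE a=71  (a history now [(1, 65), (2, 66), (5, 79), (7, 71)])
v8: WRITE b=56  (b history now [(3, 59), (8, 56)])
v9: WRITE c=7  (c history now [(6, 1), (9, 7)])
v10: WRITE c=32  (c history now [(6, 1), (9, 7), (10, 32)])
v11: WRITE d=14  (d history now [(4, 17), (11, 14)])
v12: WRITE b=79  (b history now [(3, 59), (8, 56), (12, 79)])
READ d @v12: history=[(4, 17), (11, 14)] -> pick v11 -> 14
v13: WRITE b=8  (b history now [(3, 59), (8, 56), (12, 79), (13, 8)])
v14: WRITE c=20  (c history now [(6, 1), (9, 7), (10, 32), (14, 20)])
v15: WRITE b=35  (b history now [(3, 59), (8, 56), (12, 79), (13, 8), (15, 35)])
v16: WRITE c=77  (c history now [(6, 1), (9, 7), (10, 32), (14, 20), (16, 77)])
v17: WRITE c=16  (c history now [(6, 1), (9, 7), (10, 32), (14, 20), (16, 77), (17, 16)])
v18: WRITE d=23  (d history now [(4, 17), (11, 14), (18, 23)])
READ a @v18: history=[(1, 65), (2, 66), (5, 79), (7, 71)] -> pick v7 -> 71
v19: WRITE a=59  (a history now [(1, 65), (2, 66), (5, 79), (7, 71), (19, 59)])
v20: WRITE c=71  (c history now [(6, 1), (9, 7), (10, 32), (14, 20), (16, 77), (17, 16), (20, 71)])
v21: WRITE c=22  (c history now [(6, 1), (9, 7), (10, 32), (14, 20), (16, 77), (17, 16), (20, 71), (21, 22)])
READ a @v7: history=[(1, 65), (2, 66), (5, 79), (7, 71), (19, 59)] -> pick v7 -> 71
v22: WRITE d=62  (d history now [(4, 17), (11, 14), (18, 23), (22, 62)])
v23: WRITE d=40  (d history now [(4, 17), (11, 14), (18, 23), (22, 62), (23, 40)])
v24: WRITE b=15  (b history now [(3, 59), (8, 56), (12, 79), (13, 8), (15, 35), (24, 15)])
v25: WRITE c=60  (c history now [(6, 1), (9, 7), (10, 32), (14, 20), (16, 77), (17, 16), (20, 71), (21, 22), (25, 60)])
v26: WRITE b=78  (b history now [(3, 59), (8, 56), (12, 79), (13, 8), (15, 35), (24, 15), (26, 78)])
v27: WRITE a=37  (a history now [(1, 65), (2, 66), (5, 79), (7, 71), (19, 59), (27, 37)])
v28: WRITE c=65  (c history now [(6, 1), (9, 7), (10, 32), (14, 20), (16, 77), (17, 16), (20, 71), (21, 22), (25, 60), (28, 65)])
Read results in order: ['NONE', '65', '14', '71', '71']
NONE count = 1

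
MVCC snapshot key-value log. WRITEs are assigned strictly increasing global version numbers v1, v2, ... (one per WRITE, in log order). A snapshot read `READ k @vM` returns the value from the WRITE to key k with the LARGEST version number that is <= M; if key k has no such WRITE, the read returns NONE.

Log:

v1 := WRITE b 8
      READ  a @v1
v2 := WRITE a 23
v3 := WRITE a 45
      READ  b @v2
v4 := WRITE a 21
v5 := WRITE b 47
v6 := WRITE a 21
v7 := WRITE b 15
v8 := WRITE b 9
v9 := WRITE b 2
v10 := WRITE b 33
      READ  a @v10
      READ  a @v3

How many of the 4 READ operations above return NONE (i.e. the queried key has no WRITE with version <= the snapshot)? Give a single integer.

Answer: 1

Derivation:
v1: WRITE b=8  (b history now [(1, 8)])
READ a @v1: history=[] -> no version <= 1 -> NONE
v2: WRITE a=23  (a history now [(2, 23)])
v3: WRITE a=45  (a history now [(2, 23), (3, 45)])
READ b @v2: history=[(1, 8)] -> pick v1 -> 8
v4: WRITE a=21  (a history now [(2, 23), (3, 45), (4, 21)])
v5: WRITE b=47  (b history now [(1, 8), (5, 47)])
v6: WRITE a=21  (a history now [(2, 23), (3, 45), (4, 21), (6, 21)])
v7: WRITE b=15  (b history now [(1, 8), (5, 47), (7, 15)])
v8: WRITE b=9  (b history now [(1, 8), (5, 47), (7, 15), (8, 9)])
v9: WRITE b=2  (b history now [(1, 8), (5, 47), (7, 15), (8, 9), (9, 2)])
v10: WRITE b=33  (b history now [(1, 8), (5, 47), (7, 15), (8, 9), (9, 2), (10, 33)])
READ a @v10: history=[(2, 23), (3, 45), (4, 21), (6, 21)] -> pick v6 -> 21
READ a @v3: history=[(2, 23), (3, 45), (4, 21), (6, 21)] -> pick v3 -> 45
Read results in order: ['NONE', '8', '21', '45']
NONE count = 1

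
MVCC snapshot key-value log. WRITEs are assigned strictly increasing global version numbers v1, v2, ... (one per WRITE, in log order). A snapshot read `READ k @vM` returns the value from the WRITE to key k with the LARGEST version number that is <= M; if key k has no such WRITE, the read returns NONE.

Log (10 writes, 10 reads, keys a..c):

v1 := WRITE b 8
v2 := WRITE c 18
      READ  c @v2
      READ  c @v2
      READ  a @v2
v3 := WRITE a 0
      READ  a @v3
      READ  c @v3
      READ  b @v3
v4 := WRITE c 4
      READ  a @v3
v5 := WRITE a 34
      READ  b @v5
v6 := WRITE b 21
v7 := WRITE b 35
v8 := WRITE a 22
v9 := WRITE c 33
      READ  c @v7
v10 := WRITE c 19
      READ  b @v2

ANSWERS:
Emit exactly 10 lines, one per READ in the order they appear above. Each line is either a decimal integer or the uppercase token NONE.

v1: WRITE b=8  (b history now [(1, 8)])
v2: WRITE c=18  (c history now [(2, 18)])
READ c @v2: history=[(2, 18)] -> pick v2 -> 18
READ c @v2: history=[(2, 18)] -> pick v2 -> 18
READ a @v2: history=[] -> no version <= 2 -> NONE
v3: WRITE a=0  (a history now [(3, 0)])
READ a @v3: history=[(3, 0)] -> pick v3 -> 0
READ c @v3: history=[(2, 18)] -> pick v2 -> 18
READ b @v3: history=[(1, 8)] -> pick v1 -> 8
v4: WRITE c=4  (c history now [(2, 18), (4, 4)])
READ a @v3: history=[(3, 0)] -> pick v3 -> 0
v5: WRITE a=34  (a history now [(3, 0), (5, 34)])
READ b @v5: history=[(1, 8)] -> pick v1 -> 8
v6: WRITE b=21  (b history now [(1, 8), (6, 21)])
v7: WRITE b=35  (b history now [(1, 8), (6, 21), (7, 35)])
v8: WRITE a=22  (a history now [(3, 0), (5, 34), (8, 22)])
v9: WRITE c=33  (c history now [(2, 18), (4, 4), (9, 33)])
READ c @v7: history=[(2, 18), (4, 4), (9, 33)] -> pick v4 -> 4
v10: WRITE c=19  (c history now [(2, 18), (4, 4), (9, 33), (10, 19)])
READ b @v2: history=[(1, 8), (6, 21), (7, 35)] -> pick v1 -> 8

Answer: 18
18
NONE
0
18
8
0
8
4
8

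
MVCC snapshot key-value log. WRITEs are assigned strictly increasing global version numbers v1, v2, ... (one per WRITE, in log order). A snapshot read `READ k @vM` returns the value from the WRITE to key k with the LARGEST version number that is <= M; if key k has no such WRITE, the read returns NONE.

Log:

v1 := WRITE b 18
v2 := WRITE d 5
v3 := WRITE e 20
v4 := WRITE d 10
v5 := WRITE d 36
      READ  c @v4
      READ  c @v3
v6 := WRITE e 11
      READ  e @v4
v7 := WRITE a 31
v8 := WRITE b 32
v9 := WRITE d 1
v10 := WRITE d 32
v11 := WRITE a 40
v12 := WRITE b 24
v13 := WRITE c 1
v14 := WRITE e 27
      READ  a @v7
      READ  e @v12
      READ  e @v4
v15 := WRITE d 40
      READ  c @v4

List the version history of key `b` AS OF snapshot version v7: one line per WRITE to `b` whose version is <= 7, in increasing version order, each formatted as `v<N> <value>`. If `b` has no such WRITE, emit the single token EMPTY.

Scan writes for key=b with version <= 7:
  v1 WRITE b 18 -> keep
  v2 WRITE d 5 -> skip
  v3 WRITE e 20 -> skip
  v4 WRITE d 10 -> skip
  v5 WRITE d 36 -> skip
  v6 WRITE e 11 -> skip
  v7 WRITE a 31 -> skip
  v8 WRITE b 32 -> drop (> snap)
  v9 WRITE d 1 -> skip
  v10 WRITE d 32 -> skip
  v11 WRITE a 40 -> skip
  v12 WRITE b 24 -> drop (> snap)
  v13 WRITE c 1 -> skip
  v14 WRITE e 27 -> skip
  v15 WRITE d 40 -> skip
Collected: [(1, 18)]

Answer: v1 18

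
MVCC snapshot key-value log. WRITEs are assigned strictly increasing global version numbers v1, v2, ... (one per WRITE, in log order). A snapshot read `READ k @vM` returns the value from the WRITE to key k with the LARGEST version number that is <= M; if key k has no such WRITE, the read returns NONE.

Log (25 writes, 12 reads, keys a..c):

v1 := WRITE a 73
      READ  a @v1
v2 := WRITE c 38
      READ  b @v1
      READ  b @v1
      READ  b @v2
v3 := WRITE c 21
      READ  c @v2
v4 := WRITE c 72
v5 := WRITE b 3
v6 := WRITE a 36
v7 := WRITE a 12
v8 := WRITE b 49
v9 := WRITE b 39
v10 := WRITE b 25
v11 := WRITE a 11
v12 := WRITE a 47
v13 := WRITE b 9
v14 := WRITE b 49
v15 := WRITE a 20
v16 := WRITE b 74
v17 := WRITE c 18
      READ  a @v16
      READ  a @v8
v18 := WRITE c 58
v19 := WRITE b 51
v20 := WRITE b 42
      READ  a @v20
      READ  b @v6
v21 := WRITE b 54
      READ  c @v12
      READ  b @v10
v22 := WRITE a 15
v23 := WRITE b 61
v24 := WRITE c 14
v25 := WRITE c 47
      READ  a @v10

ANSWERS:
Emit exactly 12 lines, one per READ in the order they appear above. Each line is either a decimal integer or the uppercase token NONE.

v1: WRITE a=73  (a history now [(1, 73)])
READ a @v1: history=[(1, 73)] -> pick v1 -> 73
v2: WRITE c=38  (c history now [(2, 38)])
READ b @v1: history=[] -> no version <= 1 -> NONE
READ b @v1: history=[] -> no version <= 1 -> NONE
READ b @v2: history=[] -> no version <= 2 -> NONE
v3: WRITE c=21  (c history now [(2, 38), (3, 21)])
READ c @v2: history=[(2, 38), (3, 21)] -> pick v2 -> 38
v4: WRITE c=72  (c history now [(2, 38), (3, 21), (4, 72)])
v5: WRITE b=3  (b history now [(5, 3)])
v6: WRITE a=36  (a history now [(1, 73), (6, 36)])
v7: WRITE a=12  (a history now [(1, 73), (6, 36), (7, 12)])
v8: WRITE b=49  (b history now [(5, 3), (8, 49)])
v9: WRITE b=39  (b history now [(5, 3), (8, 49), (9, 39)])
v10: WRITE b=25  (b history now [(5, 3), (8, 49), (9, 39), (10, 25)])
v11: WRITE a=11  (a history now [(1, 73), (6, 36), (7, 12), (11, 11)])
v12: WRITE a=47  (a history now [(1, 73), (6, 36), (7, 12), (11, 11), (12, 47)])
v13: WRITE b=9  (b history now [(5, 3), (8, 49), (9, 39), (10, 25), (13, 9)])
v14: WRITE b=49  (b history now [(5, 3), (8, 49), (9, 39), (10, 25), (13, 9), (14, 49)])
v15: WRITE a=20  (a history now [(1, 73), (6, 36), (7, 12), (11, 11), (12, 47), (15, 20)])
v16: WRITE b=74  (b history now [(5, 3), (8, 49), (9, 39), (10, 25), (13, 9), (14, 49), (16, 74)])
v17: WRITE c=18  (c history now [(2, 38), (3, 21), (4, 72), (17, 18)])
READ a @v16: history=[(1, 73), (6, 36), (7, 12), (11, 11), (12, 47), (15, 20)] -> pick v15 -> 20
READ a @v8: history=[(1, 73), (6, 36), (7, 12), (11, 11), (12, 47), (15, 20)] -> pick v7 -> 12
v18: WRITE c=58  (c history now [(2, 38), (3, 21), (4, 72), (17, 18), (18, 58)])
v19: WRITE b=51  (b history now [(5, 3), (8, 49), (9, 39), (10, 25), (13, 9), (14, 49), (16, 74), (19, 51)])
v20: WRITE b=42  (b history now [(5, 3), (8, 49), (9, 39), (10, 25), (13, 9), (14, 49), (16, 74), (19, 51), (20, 42)])
READ a @v20: history=[(1, 73), (6, 36), (7, 12), (11, 11), (12, 47), (15, 20)] -> pick v15 -> 20
READ b @v6: history=[(5, 3), (8, 49), (9, 39), (10, 25), (13, 9), (14, 49), (16, 74), (19, 51), (20, 42)] -> pick v5 -> 3
v21: WRITE b=54  (b history now [(5, 3), (8, 49), (9, 39), (10, 25), (13, 9), (14, 49), (16, 74), (19, 51), (20, 42), (21, 54)])
READ c @v12: history=[(2, 38), (3, 21), (4, 72), (17, 18), (18, 58)] -> pick v4 -> 72
READ b @v10: history=[(5, 3), (8, 49), (9, 39), (10, 25), (13, 9), (14, 49), (16, 74), (19, 51), (20, 42), (21, 54)] -> pick v10 -> 25
v22: WRITE a=15  (a history now [(1, 73), (6, 36), (7, 12), (11, 11), (12, 47), (15, 20), (22, 15)])
v23: WRITE b=61  (b history now [(5, 3), (8, 49), (9, 39), (10, 25), (13, 9), (14, 49), (16, 74), (19, 51), (20, 42), (21, 54), (23, 61)])
v24: WRITE c=14  (c history now [(2, 38), (3, 21), (4, 72), (17, 18), (18, 58), (24, 14)])
v25: WRITE c=47  (c history now [(2, 38), (3, 21), (4, 72), (17, 18), (18, 58), (24, 14), (25, 47)])
READ a @v10: history=[(1, 73), (6, 36), (7, 12), (11, 11), (12, 47), (15, 20), (22, 15)] -> pick v7 -> 12

Answer: 73
NONE
NONE
NONE
38
20
12
20
3
72
25
12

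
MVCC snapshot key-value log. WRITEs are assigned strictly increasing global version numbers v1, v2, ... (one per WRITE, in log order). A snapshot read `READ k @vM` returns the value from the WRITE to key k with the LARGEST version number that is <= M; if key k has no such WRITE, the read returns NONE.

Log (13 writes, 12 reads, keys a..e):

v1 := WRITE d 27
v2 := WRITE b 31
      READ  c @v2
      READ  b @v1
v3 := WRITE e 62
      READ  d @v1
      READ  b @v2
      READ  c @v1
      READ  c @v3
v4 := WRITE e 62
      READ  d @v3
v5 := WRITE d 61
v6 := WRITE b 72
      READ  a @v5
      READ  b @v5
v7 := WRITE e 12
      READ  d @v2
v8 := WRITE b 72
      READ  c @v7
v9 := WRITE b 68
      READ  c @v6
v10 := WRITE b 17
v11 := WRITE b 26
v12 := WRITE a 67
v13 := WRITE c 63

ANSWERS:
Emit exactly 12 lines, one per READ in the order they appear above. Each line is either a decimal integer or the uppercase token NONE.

Answer: NONE
NONE
27
31
NONE
NONE
27
NONE
31
27
NONE
NONE

Derivation:
v1: WRITE d=27  (d history now [(1, 27)])
v2: WRITE b=31  (b history now [(2, 31)])
READ c @v2: history=[] -> no version <= 2 -> NONE
READ b @v1: history=[(2, 31)] -> no version <= 1 -> NONE
v3: WRITE e=62  (e history now [(3, 62)])
READ d @v1: history=[(1, 27)] -> pick v1 -> 27
READ b @v2: history=[(2, 31)] -> pick v2 -> 31
READ c @v1: history=[] -> no version <= 1 -> NONE
READ c @v3: history=[] -> no version <= 3 -> NONE
v4: WRITE e=62  (e history now [(3, 62), (4, 62)])
READ d @v3: history=[(1, 27)] -> pick v1 -> 27
v5: WRITE d=61  (d history now [(1, 27), (5, 61)])
v6: WRITE b=72  (b history now [(2, 31), (6, 72)])
READ a @v5: history=[] -> no version <= 5 -> NONE
READ b @v5: history=[(2, 31), (6, 72)] -> pick v2 -> 31
v7: WRITE e=12  (e history now [(3, 62), (4, 62), (7, 12)])
READ d @v2: history=[(1, 27), (5, 61)] -> pick v1 -> 27
v8: WRITE b=72  (b history now [(2, 31), (6, 72), (8, 72)])
READ c @v7: history=[] -> no version <= 7 -> NONE
v9: WRITE b=68  (b history now [(2, 31), (6, 72), (8, 72), (9, 68)])
READ c @v6: history=[] -> no version <= 6 -> NONE
v10: WRITE b=17  (b history now [(2, 31), (6, 72), (8, 72), (9, 68), (10, 17)])
v11: WRITE b=26  (b history now [(2, 31), (6, 72), (8, 72), (9, 68), (10, 17), (11, 26)])
v12: WRITE a=67  (a history now [(12, 67)])
v13: WRITE c=63  (c history now [(13, 63)])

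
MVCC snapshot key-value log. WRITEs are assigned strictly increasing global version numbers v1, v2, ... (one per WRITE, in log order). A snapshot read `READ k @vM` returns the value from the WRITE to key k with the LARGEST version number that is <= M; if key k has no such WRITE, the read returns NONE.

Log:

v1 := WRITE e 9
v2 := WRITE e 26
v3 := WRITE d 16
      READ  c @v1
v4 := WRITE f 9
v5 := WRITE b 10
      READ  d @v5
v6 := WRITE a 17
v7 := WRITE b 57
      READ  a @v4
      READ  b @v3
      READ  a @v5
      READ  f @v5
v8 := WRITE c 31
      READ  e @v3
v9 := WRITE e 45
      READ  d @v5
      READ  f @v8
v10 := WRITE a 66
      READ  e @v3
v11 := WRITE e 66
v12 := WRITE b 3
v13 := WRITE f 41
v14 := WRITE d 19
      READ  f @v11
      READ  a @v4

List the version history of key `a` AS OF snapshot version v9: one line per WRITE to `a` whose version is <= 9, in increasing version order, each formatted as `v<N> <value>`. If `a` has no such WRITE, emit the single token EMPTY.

Answer: v6 17

Derivation:
Scan writes for key=a with version <= 9:
  v1 WRITE e 9 -> skip
  v2 WRITE e 26 -> skip
  v3 WRITE d 16 -> skip
  v4 WRITE f 9 -> skip
  v5 WRITE b 10 -> skip
  v6 WRITE a 17 -> keep
  v7 WRITE b 57 -> skip
  v8 WRITE c 31 -> skip
  v9 WRITE e 45 -> skip
  v10 WRITE a 66 -> drop (> snap)
  v11 WRITE e 66 -> skip
  v12 WRITE b 3 -> skip
  v13 WRITE f 41 -> skip
  v14 WRITE d 19 -> skip
Collected: [(6, 17)]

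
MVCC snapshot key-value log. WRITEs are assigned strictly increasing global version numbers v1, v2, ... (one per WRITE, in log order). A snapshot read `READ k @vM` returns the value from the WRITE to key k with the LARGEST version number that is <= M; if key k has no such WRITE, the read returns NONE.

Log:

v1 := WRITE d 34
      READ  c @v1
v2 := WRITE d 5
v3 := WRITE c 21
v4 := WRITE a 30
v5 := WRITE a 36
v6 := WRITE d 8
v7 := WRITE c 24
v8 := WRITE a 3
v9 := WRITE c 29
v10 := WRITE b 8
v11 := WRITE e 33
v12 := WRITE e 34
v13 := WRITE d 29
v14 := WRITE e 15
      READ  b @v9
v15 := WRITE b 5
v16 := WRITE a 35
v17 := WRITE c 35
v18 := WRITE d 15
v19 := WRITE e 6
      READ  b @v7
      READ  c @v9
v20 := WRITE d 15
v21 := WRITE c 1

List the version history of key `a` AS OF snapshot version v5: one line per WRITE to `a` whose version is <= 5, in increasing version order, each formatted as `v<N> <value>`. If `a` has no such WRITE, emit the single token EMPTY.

Scan writes for key=a with version <= 5:
  v1 WRITE d 34 -> skip
  v2 WRITE d 5 -> skip
  v3 WRITE c 21 -> skip
  v4 WRITE a 30 -> keep
  v5 WRITE a 36 -> keep
  v6 WRITE d 8 -> skip
  v7 WRITE c 24 -> skip
  v8 WRITE a 3 -> drop (> snap)
  v9 WRITE c 29 -> skip
  v10 WRITE b 8 -> skip
  v11 WRITE e 33 -> skip
  v12 WRITE e 34 -> skip
  v13 WRITE d 29 -> skip
  v14 WRITE e 15 -> skip
  v15 WRITE b 5 -> skip
  v16 WRITE a 35 -> drop (> snap)
  v17 WRITE c 35 -> skip
  v18 WRITE d 15 -> skip
  v19 WRITE e 6 -> skip
  v20 WRITE d 15 -> skip
  v21 WRITE c 1 -> skip
Collected: [(4, 30), (5, 36)]

Answer: v4 30
v5 36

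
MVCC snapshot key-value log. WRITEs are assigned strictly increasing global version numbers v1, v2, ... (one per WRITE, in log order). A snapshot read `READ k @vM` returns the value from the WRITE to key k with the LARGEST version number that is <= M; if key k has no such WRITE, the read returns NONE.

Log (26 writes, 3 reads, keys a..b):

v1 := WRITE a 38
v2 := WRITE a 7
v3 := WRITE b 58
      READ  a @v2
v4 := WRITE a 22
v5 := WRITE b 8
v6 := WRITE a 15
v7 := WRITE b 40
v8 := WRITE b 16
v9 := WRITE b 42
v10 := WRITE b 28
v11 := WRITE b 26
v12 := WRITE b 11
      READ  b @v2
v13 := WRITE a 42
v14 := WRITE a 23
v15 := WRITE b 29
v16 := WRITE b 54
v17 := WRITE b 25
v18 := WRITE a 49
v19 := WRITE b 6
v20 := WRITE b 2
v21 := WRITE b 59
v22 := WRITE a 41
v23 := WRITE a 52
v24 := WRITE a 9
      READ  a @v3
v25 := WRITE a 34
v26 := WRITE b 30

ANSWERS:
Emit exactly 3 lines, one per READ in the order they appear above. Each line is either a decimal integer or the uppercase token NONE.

v1: WRITE a=38  (a history now [(1, 38)])
v2: WRITE a=7  (a history now [(1, 38), (2, 7)])
v3: WRITE b=58  (b history now [(3, 58)])
READ a @v2: history=[(1, 38), (2, 7)] -> pick v2 -> 7
v4: WRITE a=22  (a history now [(1, 38), (2, 7), (4, 22)])
v5: WRITE b=8  (b history now [(3, 58), (5, 8)])
v6: WRITE a=15  (a history now [(1, 38), (2, 7), (4, 22), (6, 15)])
v7: WRITE b=40  (b history now [(3, 58), (5, 8), (7, 40)])
v8: WRITE b=16  (b history now [(3, 58), (5, 8), (7, 40), (8, 16)])
v9: WRITE b=42  (b history now [(3, 58), (5, 8), (7, 40), (8, 16), (9, 42)])
v10: WRITE b=28  (b history now [(3, 58), (5, 8), (7, 40), (8, 16), (9, 42), (10, 28)])
v11: WRITE b=26  (b history now [(3, 58), (5, 8), (7, 40), (8, 16), (9, 42), (10, 28), (11, 26)])
v12: WRITE b=11  (b history now [(3, 58), (5, 8), (7, 40), (8, 16), (9, 42), (10, 28), (11, 26), (12, 11)])
READ b @v2: history=[(3, 58), (5, 8), (7, 40), (8, 16), (9, 42), (10, 28), (11, 26), (12, 11)] -> no version <= 2 -> NONE
v13: WRITE a=42  (a history now [(1, 38), (2, 7), (4, 22), (6, 15), (13, 42)])
v14: WRITE a=23  (a history now [(1, 38), (2, 7), (4, 22), (6, 15), (13, 42), (14, 23)])
v15: WRITE b=29  (b history now [(3, 58), (5, 8), (7, 40), (8, 16), (9, 42), (10, 28), (11, 26), (12, 11), (15, 29)])
v16: WRITE b=54  (b history now [(3, 58), (5, 8), (7, 40), (8, 16), (9, 42), (10, 28), (11, 26), (12, 11), (15, 29), (16, 54)])
v17: WRITE b=25  (b history now [(3, 58), (5, 8), (7, 40), (8, 16), (9, 42), (10, 28), (11, 26), (12, 11), (15, 29), (16, 54), (17, 25)])
v18: WRITE a=49  (a history now [(1, 38), (2, 7), (4, 22), (6, 15), (13, 42), (14, 23), (18, 49)])
v19: WRITE b=6  (b history now [(3, 58), (5, 8), (7, 40), (8, 16), (9, 42), (10, 28), (11, 26), (12, 11), (15, 29), (16, 54), (17, 25), (19, 6)])
v20: WRITE b=2  (b history now [(3, 58), (5, 8), (7, 40), (8, 16), (9, 42), (10, 28), (11, 26), (12, 11), (15, 29), (16, 54), (17, 25), (19, 6), (20, 2)])
v21: WRITE b=59  (b history now [(3, 58), (5, 8), (7, 40), (8, 16), (9, 42), (10, 28), (11, 26), (12, 11), (15, 29), (16, 54), (17, 25), (19, 6), (20, 2), (21, 59)])
v22: WRITE a=41  (a history now [(1, 38), (2, 7), (4, 22), (6, 15), (13, 42), (14, 23), (18, 49), (22, 41)])
v23: WRITE a=52  (a history now [(1, 38), (2, 7), (4, 22), (6, 15), (13, 42), (14, 23), (18, 49), (22, 41), (23, 52)])
v24: WRITE a=9  (a history now [(1, 38), (2, 7), (4, 22), (6, 15), (13, 42), (14, 23), (18, 49), (22, 41), (23, 52), (24, 9)])
READ a @v3: history=[(1, 38), (2, 7), (4, 22), (6, 15), (13, 42), (14, 23), (18, 49), (22, 41), (23, 52), (24, 9)] -> pick v2 -> 7
v25: WRITE a=34  (a history now [(1, 38), (2, 7), (4, 22), (6, 15), (13, 42), (14, 23), (18, 49), (22, 41), (23, 52), (24, 9), (25, 34)])
v26: WRITE b=30  (b history now [(3, 58), (5, 8), (7, 40), (8, 16), (9, 42), (10, 28), (11, 26), (12, 11), (15, 29), (16, 54), (17, 25), (19, 6), (20, 2), (21, 59), (26, 30)])

Answer: 7
NONE
7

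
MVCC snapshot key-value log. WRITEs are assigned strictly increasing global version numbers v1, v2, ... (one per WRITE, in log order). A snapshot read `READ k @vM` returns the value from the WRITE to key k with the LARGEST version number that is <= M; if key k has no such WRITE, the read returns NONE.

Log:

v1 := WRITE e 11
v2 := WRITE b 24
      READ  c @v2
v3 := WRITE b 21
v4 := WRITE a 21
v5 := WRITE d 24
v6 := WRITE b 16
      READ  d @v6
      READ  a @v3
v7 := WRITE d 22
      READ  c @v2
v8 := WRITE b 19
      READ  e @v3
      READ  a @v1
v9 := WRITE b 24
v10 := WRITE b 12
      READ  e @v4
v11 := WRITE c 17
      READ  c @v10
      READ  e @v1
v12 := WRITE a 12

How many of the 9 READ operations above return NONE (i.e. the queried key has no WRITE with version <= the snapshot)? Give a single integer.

Answer: 5

Derivation:
v1: WRITE e=11  (e history now [(1, 11)])
v2: WRITE b=24  (b history now [(2, 24)])
READ c @v2: history=[] -> no version <= 2 -> NONE
v3: WRITE b=21  (b history now [(2, 24), (3, 21)])
v4: WRITE a=21  (a history now [(4, 21)])
v5: WRITE d=24  (d history now [(5, 24)])
v6: WRITE b=16  (b history now [(2, 24), (3, 21), (6, 16)])
READ d @v6: history=[(5, 24)] -> pick v5 -> 24
READ a @v3: history=[(4, 21)] -> no version <= 3 -> NONE
v7: WRITE d=22  (d history now [(5, 24), (7, 22)])
READ c @v2: history=[] -> no version <= 2 -> NONE
v8: WRITE b=19  (b history now [(2, 24), (3, 21), (6, 16), (8, 19)])
READ e @v3: history=[(1, 11)] -> pick v1 -> 11
READ a @v1: history=[(4, 21)] -> no version <= 1 -> NONE
v9: WRITE b=24  (b history now [(2, 24), (3, 21), (6, 16), (8, 19), (9, 24)])
v10: WRITE b=12  (b history now [(2, 24), (3, 21), (6, 16), (8, 19), (9, 24), (10, 12)])
READ e @v4: history=[(1, 11)] -> pick v1 -> 11
v11: WRITE c=17  (c history now [(11, 17)])
READ c @v10: history=[(11, 17)] -> no version <= 10 -> NONE
READ e @v1: history=[(1, 11)] -> pick v1 -> 11
v12: WRITE a=12  (a history now [(4, 21), (12, 12)])
Read results in order: ['NONE', '24', 'NONE', 'NONE', '11', 'NONE', '11', 'NONE', '11']
NONE count = 5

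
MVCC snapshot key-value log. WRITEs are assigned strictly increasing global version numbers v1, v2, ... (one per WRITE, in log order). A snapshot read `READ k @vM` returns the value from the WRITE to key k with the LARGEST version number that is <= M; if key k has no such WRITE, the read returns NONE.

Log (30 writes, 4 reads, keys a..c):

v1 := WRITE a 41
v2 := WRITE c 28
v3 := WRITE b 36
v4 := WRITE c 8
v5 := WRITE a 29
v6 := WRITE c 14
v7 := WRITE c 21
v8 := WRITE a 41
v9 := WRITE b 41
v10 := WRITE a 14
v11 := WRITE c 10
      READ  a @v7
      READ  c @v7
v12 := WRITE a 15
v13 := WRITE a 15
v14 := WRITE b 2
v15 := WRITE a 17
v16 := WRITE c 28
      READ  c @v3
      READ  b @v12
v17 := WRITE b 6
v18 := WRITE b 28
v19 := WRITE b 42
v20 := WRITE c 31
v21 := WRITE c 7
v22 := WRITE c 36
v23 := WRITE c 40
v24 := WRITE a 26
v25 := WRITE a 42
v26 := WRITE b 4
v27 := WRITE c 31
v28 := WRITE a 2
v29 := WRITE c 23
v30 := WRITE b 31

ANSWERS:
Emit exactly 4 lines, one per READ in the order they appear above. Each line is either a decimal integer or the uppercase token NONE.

Answer: 29
21
28
41

Derivation:
v1: WRITE a=41  (a history now [(1, 41)])
v2: WRITE c=28  (c history now [(2, 28)])
v3: WRITE b=36  (b history now [(3, 36)])
v4: WRITE c=8  (c history now [(2, 28), (4, 8)])
v5: WRITE a=29  (a history now [(1, 41), (5, 29)])
v6: WRITE c=14  (c history now [(2, 28), (4, 8), (6, 14)])
v7: WRITE c=21  (c history now [(2, 28), (4, 8), (6, 14), (7, 21)])
v8: WRITE a=41  (a history now [(1, 41), (5, 29), (8, 41)])
v9: WRITE b=41  (b history now [(3, 36), (9, 41)])
v10: WRITE a=14  (a history now [(1, 41), (5, 29), (8, 41), (10, 14)])
v11: WRITE c=10  (c history now [(2, 28), (4, 8), (6, 14), (7, 21), (11, 10)])
READ a @v7: history=[(1, 41), (5, 29), (8, 41), (10, 14)] -> pick v5 -> 29
READ c @v7: history=[(2, 28), (4, 8), (6, 14), (7, 21), (11, 10)] -> pick v7 -> 21
v12: WRITE a=15  (a history now [(1, 41), (5, 29), (8, 41), (10, 14), (12, 15)])
v13: WRITE a=15  (a history now [(1, 41), (5, 29), (8, 41), (10, 14), (12, 15), (13, 15)])
v14: WRITE b=2  (b history now [(3, 36), (9, 41), (14, 2)])
v15: WRITE a=17  (a history now [(1, 41), (5, 29), (8, 41), (10, 14), (12, 15), (13, 15), (15, 17)])
v16: WRITE c=28  (c history now [(2, 28), (4, 8), (6, 14), (7, 21), (11, 10), (16, 28)])
READ c @v3: history=[(2, 28), (4, 8), (6, 14), (7, 21), (11, 10), (16, 28)] -> pick v2 -> 28
READ b @v12: history=[(3, 36), (9, 41), (14, 2)] -> pick v9 -> 41
v17: WRITE b=6  (b history now [(3, 36), (9, 41), (14, 2), (17, 6)])
v18: WRITE b=28  (b history now [(3, 36), (9, 41), (14, 2), (17, 6), (18, 28)])
v19: WRITE b=42  (b history now [(3, 36), (9, 41), (14, 2), (17, 6), (18, 28), (19, 42)])
v20: WRITE c=31  (c history now [(2, 28), (4, 8), (6, 14), (7, 21), (11, 10), (16, 28), (20, 31)])
v21: WRITE c=7  (c history now [(2, 28), (4, 8), (6, 14), (7, 21), (11, 10), (16, 28), (20, 31), (21, 7)])
v22: WRITE c=36  (c history now [(2, 28), (4, 8), (6, 14), (7, 21), (11, 10), (16, 28), (20, 31), (21, 7), (22, 36)])
v23: WRITE c=40  (c history now [(2, 28), (4, 8), (6, 14), (7, 21), (11, 10), (16, 28), (20, 31), (21, 7), (22, 36), (23, 40)])
v24: WRITE a=26  (a history now [(1, 41), (5, 29), (8, 41), (10, 14), (12, 15), (13, 15), (15, 17), (24, 26)])
v25: WRITE a=42  (a history now [(1, 41), (5, 29), (8, 41), (10, 14), (12, 15), (13, 15), (15, 17), (24, 26), (25, 42)])
v26: WRITE b=4  (b history now [(3, 36), (9, 41), (14, 2), (17, 6), (18, 28), (19, 42), (26, 4)])
v27: WRITE c=31  (c history now [(2, 28), (4, 8), (6, 14), (7, 21), (11, 10), (16, 28), (20, 31), (21, 7), (22, 36), (23, 40), (27, 31)])
v28: WRITE a=2  (a history now [(1, 41), (5, 29), (8, 41), (10, 14), (12, 15), (13, 15), (15, 17), (24, 26), (25, 42), (28, 2)])
v29: WRITE c=23  (c history now [(2, 28), (4, 8), (6, 14), (7, 21), (11, 10), (16, 28), (20, 31), (21, 7), (22, 36), (23, 40), (27, 31), (29, 23)])
v30: WRITE b=31  (b history now [(3, 36), (9, 41), (14, 2), (17, 6), (18, 28), (19, 42), (26, 4), (30, 31)])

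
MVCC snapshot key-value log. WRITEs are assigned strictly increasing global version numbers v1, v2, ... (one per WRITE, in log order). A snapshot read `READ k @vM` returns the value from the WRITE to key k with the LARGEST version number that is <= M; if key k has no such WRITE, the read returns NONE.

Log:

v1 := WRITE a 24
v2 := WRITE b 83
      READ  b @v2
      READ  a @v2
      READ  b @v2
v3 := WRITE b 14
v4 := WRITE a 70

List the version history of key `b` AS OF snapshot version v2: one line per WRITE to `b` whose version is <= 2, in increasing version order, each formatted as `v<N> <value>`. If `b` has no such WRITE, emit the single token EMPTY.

Scan writes for key=b with version <= 2:
  v1 WRITE a 24 -> skip
  v2 WRITE b 83 -> keep
  v3 WRITE b 14 -> drop (> snap)
  v4 WRITE a 70 -> skip
Collected: [(2, 83)]

Answer: v2 83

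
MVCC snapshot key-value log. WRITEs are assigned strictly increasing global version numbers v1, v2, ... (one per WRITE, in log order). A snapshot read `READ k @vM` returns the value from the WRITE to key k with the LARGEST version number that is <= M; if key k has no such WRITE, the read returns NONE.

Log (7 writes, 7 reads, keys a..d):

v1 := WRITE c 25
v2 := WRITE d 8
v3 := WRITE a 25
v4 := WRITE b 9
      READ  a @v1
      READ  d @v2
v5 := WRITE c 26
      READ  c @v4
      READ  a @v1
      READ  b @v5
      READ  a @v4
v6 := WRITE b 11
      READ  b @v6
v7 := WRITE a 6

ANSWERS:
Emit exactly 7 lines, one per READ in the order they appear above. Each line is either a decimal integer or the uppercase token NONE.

v1: WRITE c=25  (c history now [(1, 25)])
v2: WRITE d=8  (d history now [(2, 8)])
v3: WRITE a=25  (a history now [(3, 25)])
v4: WRITE b=9  (b history now [(4, 9)])
READ a @v1: history=[(3, 25)] -> no version <= 1 -> NONE
READ d @v2: history=[(2, 8)] -> pick v2 -> 8
v5: WRITE c=26  (c history now [(1, 25), (5, 26)])
READ c @v4: history=[(1, 25), (5, 26)] -> pick v1 -> 25
READ a @v1: history=[(3, 25)] -> no version <= 1 -> NONE
READ b @v5: history=[(4, 9)] -> pick v4 -> 9
READ a @v4: history=[(3, 25)] -> pick v3 -> 25
v6: WRITE b=11  (b history now [(4, 9), (6, 11)])
READ b @v6: history=[(4, 9), (6, 11)] -> pick v6 -> 11
v7: WRITE a=6  (a history now [(3, 25), (7, 6)])

Answer: NONE
8
25
NONE
9
25
11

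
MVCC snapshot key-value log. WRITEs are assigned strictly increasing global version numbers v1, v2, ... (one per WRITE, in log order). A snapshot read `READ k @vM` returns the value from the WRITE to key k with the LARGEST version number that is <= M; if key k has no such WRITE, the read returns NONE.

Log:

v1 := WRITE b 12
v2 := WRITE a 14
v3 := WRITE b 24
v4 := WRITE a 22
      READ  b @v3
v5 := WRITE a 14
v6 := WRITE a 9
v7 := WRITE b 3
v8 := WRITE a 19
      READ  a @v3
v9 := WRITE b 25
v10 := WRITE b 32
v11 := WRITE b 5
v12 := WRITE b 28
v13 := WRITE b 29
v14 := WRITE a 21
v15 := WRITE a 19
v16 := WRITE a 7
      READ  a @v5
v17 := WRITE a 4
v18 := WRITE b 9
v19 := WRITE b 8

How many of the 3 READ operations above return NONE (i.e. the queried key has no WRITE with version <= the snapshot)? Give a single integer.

v1: WRITE b=12  (b history now [(1, 12)])
v2: WRITE a=14  (a history now [(2, 14)])
v3: WRITE b=24  (b history now [(1, 12), (3, 24)])
v4: WRITE a=22  (a history now [(2, 14), (4, 22)])
READ b @v3: history=[(1, 12), (3, 24)] -> pick v3 -> 24
v5: WRITE a=14  (a history now [(2, 14), (4, 22), (5, 14)])
v6: WRITE a=9  (a history now [(2, 14), (4, 22), (5, 14), (6, 9)])
v7: WRITE b=3  (b history now [(1, 12), (3, 24), (7, 3)])
v8: WRITE a=19  (a history now [(2, 14), (4, 22), (5, 14), (6, 9), (8, 19)])
READ a @v3: history=[(2, 14), (4, 22), (5, 14), (6, 9), (8, 19)] -> pick v2 -> 14
v9: WRITE b=25  (b history now [(1, 12), (3, 24), (7, 3), (9, 25)])
v10: WRITE b=32  (b history now [(1, 12), (3, 24), (7, 3), (9, 25), (10, 32)])
v11: WRITE b=5  (b history now [(1, 12), (3, 24), (7, 3), (9, 25), (10, 32), (11, 5)])
v12: WRITE b=28  (b history now [(1, 12), (3, 24), (7, 3), (9, 25), (10, 32), (11, 5), (12, 28)])
v13: WRITE b=29  (b history now [(1, 12), (3, 24), (7, 3), (9, 25), (10, 32), (11, 5), (12, 28), (13, 29)])
v14: WRITE a=21  (a history now [(2, 14), (4, 22), (5, 14), (6, 9), (8, 19), (14, 21)])
v15: WRITE a=19  (a history now [(2, 14), (4, 22), (5, 14), (6, 9), (8, 19), (14, 21), (15, 19)])
v16: WRITE a=7  (a history now [(2, 14), (4, 22), (5, 14), (6, 9), (8, 19), (14, 21), (15, 19), (16, 7)])
READ a @v5: history=[(2, 14), (4, 22), (5, 14), (6, 9), (8, 19), (14, 21), (15, 19), (16, 7)] -> pick v5 -> 14
v17: WRITE a=4  (a history now [(2, 14), (4, 22), (5, 14), (6, 9), (8, 19), (14, 21), (15, 19), (16, 7), (17, 4)])
v18: WRITE b=9  (b history now [(1, 12), (3, 24), (7, 3), (9, 25), (10, 32), (11, 5), (12, 28), (13, 29), (18, 9)])
v19: WRITE b=8  (b history now [(1, 12), (3, 24), (7, 3), (9, 25), (10, 32), (11, 5), (12, 28), (13, 29), (18, 9), (19, 8)])
Read results in order: ['24', '14', '14']
NONE count = 0

Answer: 0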